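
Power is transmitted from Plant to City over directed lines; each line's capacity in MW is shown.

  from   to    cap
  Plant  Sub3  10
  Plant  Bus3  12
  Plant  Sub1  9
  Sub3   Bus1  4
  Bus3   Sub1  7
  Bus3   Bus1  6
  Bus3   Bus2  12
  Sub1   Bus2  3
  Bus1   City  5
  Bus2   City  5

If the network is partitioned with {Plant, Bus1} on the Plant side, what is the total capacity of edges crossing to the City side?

Edges leaving {Plant, Bus1}: Plant→Sub3 (10), Plant→Bus3 (12), Plant→Sub1 (9), Bus1→City (5).
Cut capacity = 10 + 12 + 9 + 5 = 36.

36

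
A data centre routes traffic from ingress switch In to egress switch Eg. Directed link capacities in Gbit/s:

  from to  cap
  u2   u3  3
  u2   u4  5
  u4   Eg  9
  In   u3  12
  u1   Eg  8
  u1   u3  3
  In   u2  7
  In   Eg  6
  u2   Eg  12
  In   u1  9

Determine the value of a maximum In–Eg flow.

21

Augment In→Eg: bottleneck 6, flow now 6.
Augment In→u1→Eg: bottleneck 8, flow now 14.
Augment In→u2→Eg: bottleneck 7, flow now 21.
No augmenting path remains; maximum flow = 21.
In the residual graph, reachable from In: {In, u1, u3}.
Min-cut edges: In→u2 (7), In→Eg (6), u1→Eg (8); capacity 7 + 6 + 8 = 21.
This cut is saturated, so no flow can exceed 21.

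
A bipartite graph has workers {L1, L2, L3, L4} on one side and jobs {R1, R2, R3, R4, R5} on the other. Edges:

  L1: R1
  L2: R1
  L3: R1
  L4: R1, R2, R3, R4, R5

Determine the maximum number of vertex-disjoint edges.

Unit-capacity flow: source→left, listed edges, right→sink; max matching = max flow.
Augmenting path L1→R1 (+1); matched 1.
Augmenting path L4→R2 (+1); matched 2.
No augmenting path remains; maximum matching = 2.
König certificate: {L4, R1} is a vertex cover of size 2 (every listed pair touches it), so no matching can be larger.

2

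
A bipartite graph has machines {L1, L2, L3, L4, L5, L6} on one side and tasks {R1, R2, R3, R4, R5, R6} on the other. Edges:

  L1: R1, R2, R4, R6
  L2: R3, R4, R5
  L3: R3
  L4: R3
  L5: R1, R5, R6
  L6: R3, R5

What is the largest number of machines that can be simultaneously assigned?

5

Unit-capacity flow: source→left, listed edges, right→sink; max matching = max flow.
Augmenting path L1→R1 (+1); matched 1.
Augmenting path L2→R3 (+1); matched 2.
Augmenting path L5→R5 (+1); matched 3.
Augmenting path L3→R3→L2→R4 (+1); matched 4.
Augmenting path L6→R5→L5→R6 (+1); matched 5.
No augmenting path remains; maximum matching = 5.
König certificate: {L1, L2, L5, L6, R3} is a vertex cover of size 5 (every listed pair touches it), so no matching can be larger.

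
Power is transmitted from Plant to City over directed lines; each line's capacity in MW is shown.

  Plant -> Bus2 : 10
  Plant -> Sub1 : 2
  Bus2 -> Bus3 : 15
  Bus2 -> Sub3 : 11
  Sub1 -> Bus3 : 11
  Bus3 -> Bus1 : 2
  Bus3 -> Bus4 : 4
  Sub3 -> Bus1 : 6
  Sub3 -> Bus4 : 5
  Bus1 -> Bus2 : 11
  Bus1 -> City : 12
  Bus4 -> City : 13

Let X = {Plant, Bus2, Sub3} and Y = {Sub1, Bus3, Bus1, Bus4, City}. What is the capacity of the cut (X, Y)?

28

Edges leaving {Plant, Bus2, Sub3}: Plant→Sub1 (2), Bus2→Bus3 (15), Sub3→Bus1 (6), Sub3→Bus4 (5).
Cut capacity = 2 + 15 + 6 + 5 = 28.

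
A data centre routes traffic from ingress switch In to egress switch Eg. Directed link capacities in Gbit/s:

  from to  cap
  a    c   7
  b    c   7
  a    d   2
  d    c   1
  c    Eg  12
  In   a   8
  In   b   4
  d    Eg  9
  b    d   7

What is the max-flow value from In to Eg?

12

Augment In→a→c→Eg: bottleneck 7, flow now 7.
Augment In→a→d→Eg: bottleneck 1, flow now 8.
Augment In→b→c→Eg: bottleneck 4, flow now 12.
No augmenting path remains; maximum flow = 12.
In the residual graph, reachable from In: {In}.
Min-cut edges: In→a (8), In→b (4); capacity 8 + 4 = 12.
This cut is saturated, so no flow can exceed 12.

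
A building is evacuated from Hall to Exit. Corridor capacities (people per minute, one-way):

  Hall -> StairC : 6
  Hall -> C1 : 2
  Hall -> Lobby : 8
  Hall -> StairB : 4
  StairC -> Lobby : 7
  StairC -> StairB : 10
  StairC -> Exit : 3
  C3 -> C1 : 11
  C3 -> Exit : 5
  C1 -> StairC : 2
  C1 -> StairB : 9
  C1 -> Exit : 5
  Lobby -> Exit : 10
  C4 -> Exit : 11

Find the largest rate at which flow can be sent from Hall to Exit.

15

Augment Hall→StairC→Exit: bottleneck 3, flow now 3.
Augment Hall→C1→Exit: bottleneck 2, flow now 5.
Augment Hall→Lobby→Exit: bottleneck 8, flow now 13.
Augment Hall→StairC→Lobby→Exit: bottleneck 2, flow now 15.
No augmenting path remains; maximum flow = 15.
In the residual graph, reachable from Hall: {Hall, StairC, Lobby, StairB}.
Min-cut edges: Hall→C1 (2), StairC→Exit (3), Lobby→Exit (10); capacity 2 + 3 + 10 = 15.
This cut is saturated, so no flow can exceed 15.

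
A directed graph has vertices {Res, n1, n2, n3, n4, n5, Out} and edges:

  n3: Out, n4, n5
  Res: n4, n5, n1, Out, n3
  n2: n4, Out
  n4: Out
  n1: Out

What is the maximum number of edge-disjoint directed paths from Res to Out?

Assign every edge capacity 1; by Menger, the answer equals the max flow.
Path Res→Out (+1); total 1.
Path Res→n1→Out (+1); total 2.
Path Res→n3→Out (+1); total 3.
Path Res→n4→Out (+1); total 4.
No residual Res→Out path; max flow = 4.
Certifying cut of size 4: {Res→Out, Res→n1, Res→n3, Res→n4}.

4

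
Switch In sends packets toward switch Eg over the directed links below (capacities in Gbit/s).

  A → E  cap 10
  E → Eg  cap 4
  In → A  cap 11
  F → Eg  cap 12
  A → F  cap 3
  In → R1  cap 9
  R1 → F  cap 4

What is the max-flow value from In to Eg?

11

Augment In→R1→F→Eg: bottleneck 4, flow now 4.
Augment In→A→F→Eg: bottleneck 3, flow now 7.
Augment In→A→E→Eg: bottleneck 4, flow now 11.
No augmenting path remains; maximum flow = 11.
In the residual graph, reachable from In: {In, R1, A, E}.
Min-cut edges: R1→F (4), A→F (3), E→Eg (4); capacity 4 + 3 + 4 = 11.
This cut is saturated, so no flow can exceed 11.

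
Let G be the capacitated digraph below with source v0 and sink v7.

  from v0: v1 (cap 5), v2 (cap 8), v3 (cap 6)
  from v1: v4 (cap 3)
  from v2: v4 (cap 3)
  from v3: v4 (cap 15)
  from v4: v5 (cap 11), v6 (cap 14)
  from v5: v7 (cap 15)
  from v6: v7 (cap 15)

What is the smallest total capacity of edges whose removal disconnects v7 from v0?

Augment v0→v1→v4→v5→v7: bottleneck 3, flow now 3.
Augment v0→v2→v4→v5→v7: bottleneck 3, flow now 6.
Augment v0→v3→v4→v5→v7: bottleneck 5, flow now 11.
Augment v0→v3→v4→v6→v7: bottleneck 1, flow now 12.
No augmenting path remains; maximum flow = 12.
By max-flow min-cut, the minimum cut capacity equals the max flow.
In the residual graph, reachable from v0: {v0, v1, v2}.
Min-cut edges: v0→v3 (6), v1→v4 (3), v2→v4 (3); capacity 6 + 3 + 3 = 12.

12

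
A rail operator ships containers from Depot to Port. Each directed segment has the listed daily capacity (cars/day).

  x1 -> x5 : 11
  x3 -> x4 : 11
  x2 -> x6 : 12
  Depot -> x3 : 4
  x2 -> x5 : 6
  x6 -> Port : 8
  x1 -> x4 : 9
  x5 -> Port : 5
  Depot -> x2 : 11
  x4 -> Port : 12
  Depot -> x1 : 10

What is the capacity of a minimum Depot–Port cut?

Augment Depot→x1→x4→Port: bottleneck 9, flow now 9.
Augment Depot→x1→x5→Port: bottleneck 1, flow now 10.
Augment Depot→x2→x5→Port: bottleneck 4, flow now 14.
Augment Depot→x2→x6→Port: bottleneck 7, flow now 21.
Augment Depot→x3→x4→Port: bottleneck 3, flow now 24.
Augment Depot→x3→x4→x1→x5→x2→x6→Port: bottleneck 1, flow now 25. (uses reverse residual edge)
No augmenting path remains; maximum flow = 25.
By max-flow min-cut, the minimum cut capacity equals the max flow.
In the residual graph, reachable from Depot: {Depot}.
Min-cut edges: Depot→x1 (10), Depot→x2 (11), Depot→x3 (4); capacity 10 + 11 + 4 = 25.

25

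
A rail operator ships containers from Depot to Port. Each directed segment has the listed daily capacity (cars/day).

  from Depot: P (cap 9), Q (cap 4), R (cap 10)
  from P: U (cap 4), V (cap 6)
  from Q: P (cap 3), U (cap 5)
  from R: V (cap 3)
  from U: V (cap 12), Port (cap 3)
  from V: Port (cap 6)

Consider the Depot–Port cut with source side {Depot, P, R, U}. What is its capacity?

Edges leaving {Depot, P, R, U}: Depot→Q (4), P→V (6), R→V (3), U→V (12), U→Port (3).
Cut capacity = 4 + 6 + 3 + 12 + 3 = 28.

28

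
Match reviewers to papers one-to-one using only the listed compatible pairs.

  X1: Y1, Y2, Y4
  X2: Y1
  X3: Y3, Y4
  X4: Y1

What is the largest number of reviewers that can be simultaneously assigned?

3

Unit-capacity flow: source→left, listed edges, right→sink; max matching = max flow.
Augmenting path X1→Y1 (+1); matched 1.
Augmenting path X3→Y3 (+1); matched 2.
Augmenting path X2→Y1→X1→Y2 (+1); matched 3.
No augmenting path remains; maximum matching = 3.
König certificate: {X1, X3, Y1} is a vertex cover of size 3 (every listed pair touches it), so no matching can be larger.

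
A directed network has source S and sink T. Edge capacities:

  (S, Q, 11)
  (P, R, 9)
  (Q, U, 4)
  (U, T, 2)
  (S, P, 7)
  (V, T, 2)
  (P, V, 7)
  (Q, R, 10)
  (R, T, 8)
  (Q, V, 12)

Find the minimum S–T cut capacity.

Augment S→P→R→T: bottleneck 7, flow now 7.
Augment S→Q→R→T: bottleneck 1, flow now 8.
Augment S→Q→U→T: bottleneck 2, flow now 10.
Augment S→Q→V→T: bottleneck 2, flow now 12.
No augmenting path remains; maximum flow = 12.
By max-flow min-cut, the minimum cut capacity equals the max flow.
In the residual graph, reachable from S: {S, P, Q, R, U, V}.
Min-cut edges: R→T (8), U→T (2), V→T (2); capacity 8 + 2 + 2 = 12.

12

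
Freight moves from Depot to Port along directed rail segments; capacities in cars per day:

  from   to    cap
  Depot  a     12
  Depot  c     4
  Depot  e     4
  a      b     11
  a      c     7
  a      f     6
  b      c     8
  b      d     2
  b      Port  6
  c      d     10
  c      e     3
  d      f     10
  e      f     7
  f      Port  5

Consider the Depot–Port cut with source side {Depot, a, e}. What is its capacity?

Edges leaving {Depot, a, e}: Depot→c (4), a→b (11), a→c (7), a→f (6), e→f (7).
Cut capacity = 4 + 11 + 7 + 6 + 7 = 35.

35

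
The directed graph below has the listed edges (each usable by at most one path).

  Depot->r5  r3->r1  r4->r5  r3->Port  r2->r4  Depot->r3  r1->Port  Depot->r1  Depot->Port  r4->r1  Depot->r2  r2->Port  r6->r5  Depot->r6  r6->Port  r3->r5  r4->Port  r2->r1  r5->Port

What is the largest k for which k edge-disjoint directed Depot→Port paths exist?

6

Assign every edge capacity 1; by Menger, the answer equals the max flow.
Path Depot→Port (+1); total 1.
Path Depot→r1→Port (+1); total 2.
Path Depot→r2→Port (+1); total 3.
Path Depot→r3→Port (+1); total 4.
Path Depot→r5→Port (+1); total 5.
Path Depot→r6→Port (+1); total 6.
No residual Depot→Port path; max flow = 6.
Certifying cut of size 6: {Depot→Port, Depot→r1, Depot→r2, Depot→r3, Depot→r5, Depot→r6}.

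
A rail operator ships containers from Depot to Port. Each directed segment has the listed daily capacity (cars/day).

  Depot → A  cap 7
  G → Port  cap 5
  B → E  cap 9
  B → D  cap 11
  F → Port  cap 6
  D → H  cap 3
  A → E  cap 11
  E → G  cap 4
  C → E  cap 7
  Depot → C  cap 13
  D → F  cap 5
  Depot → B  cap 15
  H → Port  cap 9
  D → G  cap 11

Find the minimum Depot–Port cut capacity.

Augment Depot→A→E→G→Port: bottleneck 4, flow now 4.
Augment Depot→B→D→F→Port: bottleneck 5, flow now 9.
Augment Depot→B→D→G→Port: bottleneck 1, flow now 10.
Augment Depot→B→D→H→Port: bottleneck 3, flow now 13.
No augmenting path remains; maximum flow = 13.
By max-flow min-cut, the minimum cut capacity equals the max flow.
In the residual graph, reachable from Depot: {Depot, A, B, C, D, E, G}.
Min-cut edges: D→F (5), D→H (3), G→Port (5); capacity 5 + 3 + 5 = 13.

13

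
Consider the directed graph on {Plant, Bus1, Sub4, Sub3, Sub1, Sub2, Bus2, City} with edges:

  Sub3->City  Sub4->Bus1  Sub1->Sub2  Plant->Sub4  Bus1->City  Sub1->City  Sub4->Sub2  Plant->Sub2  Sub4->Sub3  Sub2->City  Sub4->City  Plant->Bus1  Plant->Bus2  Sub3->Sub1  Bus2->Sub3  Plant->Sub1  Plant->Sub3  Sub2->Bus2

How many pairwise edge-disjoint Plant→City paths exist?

Assign every edge capacity 1; by Menger, the answer equals the max flow.
Path Plant→Bus1→City (+1); total 1.
Path Plant→Sub4→City (+1); total 2.
Path Plant→Sub3→City (+1); total 3.
Path Plant→Sub1→City (+1); total 4.
Path Plant→Sub2→City (+1); total 5.
No residual Plant→City path; max flow = 5.
Certifying cut of size 5: {Plant→Bus1, Plant→Sub4, Sub1→City, Sub2→City, Sub3→City}.

5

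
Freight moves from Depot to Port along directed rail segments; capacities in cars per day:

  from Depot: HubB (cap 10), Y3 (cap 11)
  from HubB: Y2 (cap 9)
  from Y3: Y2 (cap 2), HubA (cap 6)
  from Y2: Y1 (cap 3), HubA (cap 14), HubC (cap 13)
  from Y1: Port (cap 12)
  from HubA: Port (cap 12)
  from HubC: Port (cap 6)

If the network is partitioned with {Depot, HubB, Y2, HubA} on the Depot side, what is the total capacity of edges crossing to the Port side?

Edges leaving {Depot, HubB, Y2, HubA}: Depot→Y3 (11), Y2→Y1 (3), Y2→HubC (13), HubA→Port (12).
Cut capacity = 11 + 3 + 13 + 12 = 39.

39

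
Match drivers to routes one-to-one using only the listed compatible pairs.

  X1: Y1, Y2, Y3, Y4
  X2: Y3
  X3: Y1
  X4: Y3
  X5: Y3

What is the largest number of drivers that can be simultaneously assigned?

Unit-capacity flow: source→left, listed edges, right→sink; max matching = max flow.
Augmenting path X1→Y1 (+1); matched 1.
Augmenting path X2→Y3 (+1); matched 2.
Augmenting path X3→Y1→X1→Y2 (+1); matched 3.
No augmenting path remains; maximum matching = 3.
König certificate: {X1, X3, Y3} is a vertex cover of size 3 (every listed pair touches it), so no matching can be larger.

3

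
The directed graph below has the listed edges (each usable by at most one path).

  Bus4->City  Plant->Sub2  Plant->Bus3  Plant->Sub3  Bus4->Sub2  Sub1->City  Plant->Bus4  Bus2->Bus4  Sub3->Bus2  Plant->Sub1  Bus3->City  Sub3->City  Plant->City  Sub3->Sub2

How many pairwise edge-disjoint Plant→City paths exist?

5

Assign every edge capacity 1; by Menger, the answer equals the max flow.
Path Plant→City (+1); total 1.
Path Plant→Sub3→City (+1); total 2.
Path Plant→Bus4→City (+1); total 3.
Path Plant→Sub1→City (+1); total 4.
Path Plant→Bus3→City (+1); total 5.
No residual Plant→City path; max flow = 5.
Certifying cut of size 5: {Plant→Bus3, Plant→Bus4, Plant→City, Plant→Sub1, Plant→Sub3}.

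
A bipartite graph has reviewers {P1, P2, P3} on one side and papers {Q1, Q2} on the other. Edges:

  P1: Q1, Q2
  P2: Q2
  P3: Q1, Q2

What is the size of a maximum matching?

Unit-capacity flow: source→left, listed edges, right→sink; max matching = max flow.
Augmenting path P1→Q1 (+1); matched 1.
Augmenting path P2→Q2 (+1); matched 2.
No augmenting path remains; maximum matching = 2.
König certificate: {Q1, Q2} is a vertex cover of size 2 (every listed pair touches it), so no matching can be larger.

2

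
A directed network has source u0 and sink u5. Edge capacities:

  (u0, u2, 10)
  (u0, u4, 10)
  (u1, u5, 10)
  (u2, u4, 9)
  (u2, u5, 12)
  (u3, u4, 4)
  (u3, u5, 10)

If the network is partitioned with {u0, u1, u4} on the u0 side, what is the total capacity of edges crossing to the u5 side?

Edges leaving {u0, u1, u4}: u0→u2 (10), u1→u5 (10).
Cut capacity = 10 + 10 = 20.

20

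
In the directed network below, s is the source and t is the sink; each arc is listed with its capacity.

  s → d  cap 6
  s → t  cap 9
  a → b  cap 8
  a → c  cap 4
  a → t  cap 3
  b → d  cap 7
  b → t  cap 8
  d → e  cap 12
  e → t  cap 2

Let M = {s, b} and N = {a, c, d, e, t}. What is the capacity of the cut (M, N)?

30

Edges leaving {s, b}: s→d (6), s→t (9), b→d (7), b→t (8).
Cut capacity = 6 + 9 + 7 + 8 = 30.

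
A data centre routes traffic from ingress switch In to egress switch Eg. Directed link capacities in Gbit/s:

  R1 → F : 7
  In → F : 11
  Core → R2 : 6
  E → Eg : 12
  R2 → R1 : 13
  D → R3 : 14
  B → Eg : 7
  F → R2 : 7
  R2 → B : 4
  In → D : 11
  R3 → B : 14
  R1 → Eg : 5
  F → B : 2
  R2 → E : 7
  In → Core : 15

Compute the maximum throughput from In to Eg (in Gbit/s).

19

Augment In→F→B→Eg: bottleneck 2, flow now 2.
Augment In→D→R3→B→Eg: bottleneck 5, flow now 7.
Augment In→F→R2→R1→Eg: bottleneck 5, flow now 12.
Augment In→F→R2→E→Eg: bottleneck 2, flow now 14.
Augment In→Core→R2→E→Eg: bottleneck 5, flow now 19.
No augmenting path remains; maximum flow = 19.
In the residual graph, reachable from In: {In, D, F, Core, R3, R2, R1, B}.
Min-cut edges: R2→E (7), R1→Eg (5), B→Eg (7); capacity 7 + 5 + 7 = 19.
This cut is saturated, so no flow can exceed 19.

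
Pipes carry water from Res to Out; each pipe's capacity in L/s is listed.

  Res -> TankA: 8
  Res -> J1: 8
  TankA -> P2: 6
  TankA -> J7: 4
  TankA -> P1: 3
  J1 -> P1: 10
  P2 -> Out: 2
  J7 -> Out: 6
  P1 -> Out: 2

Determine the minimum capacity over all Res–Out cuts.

8

Augment Res→TankA→P2→Out: bottleneck 2, flow now 2.
Augment Res→TankA→J7→Out: bottleneck 4, flow now 6.
Augment Res→TankA→P1→Out: bottleneck 2, flow now 8.
No augmenting path remains; maximum flow = 8.
By max-flow min-cut, the minimum cut capacity equals the max flow.
In the residual graph, reachable from Res: {Res, TankA, J1, P2, P1}.
Min-cut edges: TankA→J7 (4), P2→Out (2), P1→Out (2); capacity 4 + 2 + 2 = 8.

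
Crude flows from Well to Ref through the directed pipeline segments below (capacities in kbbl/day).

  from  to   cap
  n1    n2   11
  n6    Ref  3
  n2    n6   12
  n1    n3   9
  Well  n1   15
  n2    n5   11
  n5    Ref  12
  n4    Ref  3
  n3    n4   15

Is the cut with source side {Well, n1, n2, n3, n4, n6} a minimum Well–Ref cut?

Given cut capacity: 11 + 3 + 3 = 17.
Augment Well→n1→n2→n5→Ref: bottleneck 11, flow now 11.
Augment Well→n1→n3→n4→Ref: bottleneck 3, flow now 14.
No augmenting path remains; maximum flow = 14.
In the residual graph, reachable from Well: {Well, n1, n3, n4}.
Min-cut edges: n1→n2 (11), n4→Ref (3); capacity 11 + 3 = 14.
Cut capacity 17 exceeds the max flow 14, so it is not minimum.

No — its capacity is 17, but the minimum cut has capacity 14.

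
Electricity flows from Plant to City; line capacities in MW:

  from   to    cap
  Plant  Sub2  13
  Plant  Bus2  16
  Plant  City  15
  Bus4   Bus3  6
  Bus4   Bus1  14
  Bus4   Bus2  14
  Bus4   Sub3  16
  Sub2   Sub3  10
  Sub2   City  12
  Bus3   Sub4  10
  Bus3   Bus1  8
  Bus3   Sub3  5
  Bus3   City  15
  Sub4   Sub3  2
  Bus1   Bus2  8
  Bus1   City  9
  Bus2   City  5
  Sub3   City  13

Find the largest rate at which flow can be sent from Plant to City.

Augment Plant→City: bottleneck 15, flow now 15.
Augment Plant→Sub2→City: bottleneck 12, flow now 27.
Augment Plant→Bus2→City: bottleneck 5, flow now 32.
Augment Plant→Sub2→Sub3→City: bottleneck 1, flow now 33.
No augmenting path remains; maximum flow = 33.
In the residual graph, reachable from Plant: {Plant, Bus2}.
Min-cut edges: Plant→Sub2 (13), Plant→City (15), Bus2→City (5); capacity 13 + 15 + 5 = 33.
This cut is saturated, so no flow can exceed 33.

33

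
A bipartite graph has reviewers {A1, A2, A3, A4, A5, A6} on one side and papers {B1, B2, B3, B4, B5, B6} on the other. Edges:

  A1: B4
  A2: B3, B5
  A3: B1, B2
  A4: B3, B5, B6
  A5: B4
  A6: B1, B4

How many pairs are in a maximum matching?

Unit-capacity flow: source→left, listed edges, right→sink; max matching = max flow.
Augmenting path A1→B4 (+1); matched 1.
Augmenting path A2→B3 (+1); matched 2.
Augmenting path A3→B1 (+1); matched 3.
Augmenting path A4→B5 (+1); matched 4.
Augmenting path A6→B1→A3→B2 (+1); matched 5.
No augmenting path remains; maximum matching = 5.
König certificate: {A2, A3, A4, A6, B4} is a vertex cover of size 5 (every listed pair touches it), so no matching can be larger.

5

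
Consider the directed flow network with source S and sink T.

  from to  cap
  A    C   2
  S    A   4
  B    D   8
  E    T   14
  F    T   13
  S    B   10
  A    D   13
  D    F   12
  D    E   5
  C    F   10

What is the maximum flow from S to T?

12

Augment S→A→C→F→T: bottleneck 2, flow now 2.
Augment S→A→D→E→T: bottleneck 2, flow now 4.
Augment S→B→D→E→T: bottleneck 3, flow now 7.
Augment S→B→D→F→T: bottleneck 5, flow now 12.
No augmenting path remains; maximum flow = 12.
In the residual graph, reachable from S: {S, B}.
Min-cut edges: S→A (4), B→D (8); capacity 4 + 8 = 12.
This cut is saturated, so no flow can exceed 12.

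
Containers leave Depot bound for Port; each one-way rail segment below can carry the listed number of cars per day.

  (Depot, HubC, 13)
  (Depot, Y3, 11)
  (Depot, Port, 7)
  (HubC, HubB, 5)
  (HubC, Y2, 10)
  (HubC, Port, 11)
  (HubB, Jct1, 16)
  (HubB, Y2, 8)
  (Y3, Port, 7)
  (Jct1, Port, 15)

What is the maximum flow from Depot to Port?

27

Augment Depot→Port: bottleneck 7, flow now 7.
Augment Depot→HubC→Port: bottleneck 11, flow now 18.
Augment Depot→Y3→Port: bottleneck 7, flow now 25.
Augment Depot→HubC→HubB→Jct1→Port: bottleneck 2, flow now 27.
No augmenting path remains; maximum flow = 27.
In the residual graph, reachable from Depot: {Depot, Y3}.
Min-cut edges: Depot→HubC (13), Depot→Port (7), Y3→Port (7); capacity 13 + 7 + 7 = 27.
This cut is saturated, so no flow can exceed 27.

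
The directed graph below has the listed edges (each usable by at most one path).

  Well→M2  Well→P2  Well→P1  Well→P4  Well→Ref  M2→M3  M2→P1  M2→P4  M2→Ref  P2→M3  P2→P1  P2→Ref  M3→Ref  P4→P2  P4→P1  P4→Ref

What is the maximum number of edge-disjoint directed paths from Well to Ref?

Assign every edge capacity 1; by Menger, the answer equals the max flow.
Path Well→Ref (+1); total 1.
Path Well→M2→Ref (+1); total 2.
Path Well→P2→Ref (+1); total 3.
Path Well→P4→Ref (+1); total 4.
No residual Well→Ref path; max flow = 4.
Certifying cut of size 4: {Well→M2, Well→P2, Well→P4, Well→Ref}.

4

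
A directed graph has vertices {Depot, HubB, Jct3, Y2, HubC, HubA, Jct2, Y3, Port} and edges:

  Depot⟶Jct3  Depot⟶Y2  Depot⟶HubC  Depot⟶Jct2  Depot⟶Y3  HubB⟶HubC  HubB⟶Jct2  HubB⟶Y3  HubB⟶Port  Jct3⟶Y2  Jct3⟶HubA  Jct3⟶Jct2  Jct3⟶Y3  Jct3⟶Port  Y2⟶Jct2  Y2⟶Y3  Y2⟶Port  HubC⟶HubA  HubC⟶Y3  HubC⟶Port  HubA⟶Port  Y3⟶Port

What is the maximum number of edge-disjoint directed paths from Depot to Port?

Assign every edge capacity 1; by Menger, the answer equals the max flow.
Path Depot→Jct3→Port (+1); total 1.
Path Depot→Y2→Port (+1); total 2.
Path Depot→HubC→Port (+1); total 3.
Path Depot→Y3→Port (+1); total 4.
No residual Depot→Port path; max flow = 4.
Certifying cut of size 4: {Depot→HubC, Depot→Jct3, Depot→Y2, Depot→Y3}.

4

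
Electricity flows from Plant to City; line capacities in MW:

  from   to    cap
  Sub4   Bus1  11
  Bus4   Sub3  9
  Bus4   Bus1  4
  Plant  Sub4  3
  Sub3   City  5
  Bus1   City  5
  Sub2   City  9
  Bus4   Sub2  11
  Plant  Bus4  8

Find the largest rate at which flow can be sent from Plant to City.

11

Augment Plant→Sub4→Bus1→City: bottleneck 3, flow now 3.
Augment Plant→Bus4→Sub3→City: bottleneck 5, flow now 8.
Augment Plant→Bus4→Bus1→City: bottleneck 2, flow now 10.
Augment Plant→Bus4→Sub2→City: bottleneck 1, flow now 11.
No augmenting path remains; maximum flow = 11.
In the residual graph, reachable from Plant: {Plant}.
Min-cut edges: Plant→Sub4 (3), Plant→Bus4 (8); capacity 3 + 8 = 11.
This cut is saturated, so no flow can exceed 11.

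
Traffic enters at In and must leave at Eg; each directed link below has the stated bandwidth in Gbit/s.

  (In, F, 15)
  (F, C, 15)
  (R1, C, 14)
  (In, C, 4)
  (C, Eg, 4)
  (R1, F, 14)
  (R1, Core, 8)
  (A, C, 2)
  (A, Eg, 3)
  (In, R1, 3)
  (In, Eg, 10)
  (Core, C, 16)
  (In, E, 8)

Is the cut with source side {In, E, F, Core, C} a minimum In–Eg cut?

No — its capacity is 17, but the minimum cut has capacity 14.

Given cut capacity: 3 + 10 + 4 = 17.
Augment In→Eg: bottleneck 10, flow now 10.
Augment In→C→Eg: bottleneck 4, flow now 14.
No augmenting path remains; maximum flow = 14.
In the residual graph, reachable from In: {In, E, R1, F, Core, C}.
Min-cut edges: In→Eg (10), C→Eg (4); capacity 10 + 4 = 14.
Cut capacity 17 exceeds the max flow 14, so it is not minimum.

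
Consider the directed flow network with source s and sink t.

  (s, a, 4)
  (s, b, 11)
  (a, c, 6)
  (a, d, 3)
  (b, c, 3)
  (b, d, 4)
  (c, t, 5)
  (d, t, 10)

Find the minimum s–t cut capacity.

Augment s→a→c→t: bottleneck 4, flow now 4.
Augment s→b→c→t: bottleneck 1, flow now 5.
Augment s→b→d→t: bottleneck 4, flow now 9.
Augment s→b→c→a→d→t: bottleneck 2, flow now 11. (uses reverse residual edge)
No augmenting path remains; maximum flow = 11.
By max-flow min-cut, the minimum cut capacity equals the max flow.
In the residual graph, reachable from s: {s, b}.
Min-cut edges: s→a (4), b→c (3), b→d (4); capacity 4 + 3 + 4 = 11.

11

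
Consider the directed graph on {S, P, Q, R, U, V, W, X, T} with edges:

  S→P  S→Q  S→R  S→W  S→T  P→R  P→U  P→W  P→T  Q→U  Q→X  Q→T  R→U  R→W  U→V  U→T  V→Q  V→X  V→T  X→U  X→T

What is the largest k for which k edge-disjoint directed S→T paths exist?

4

Assign every edge capacity 1; by Menger, the answer equals the max flow.
Path S→T (+1); total 1.
Path S→P→T (+1); total 2.
Path S→Q→T (+1); total 3.
Path S→R→U→T (+1); total 4.
No residual S→T path; max flow = 4.
Certifying cut of size 4: {S→P, S→Q, S→R, S→T}.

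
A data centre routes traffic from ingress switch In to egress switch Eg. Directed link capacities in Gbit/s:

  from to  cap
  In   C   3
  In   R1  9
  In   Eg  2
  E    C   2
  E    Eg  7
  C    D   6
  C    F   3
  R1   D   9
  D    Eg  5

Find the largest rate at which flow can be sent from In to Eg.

Augment In→Eg: bottleneck 2, flow now 2.
Augment In→C→D→Eg: bottleneck 3, flow now 5.
Augment In→R1→D→Eg: bottleneck 2, flow now 7.
No augmenting path remains; maximum flow = 7.
In the residual graph, reachable from In: {In, C, R1, D, F}.
Min-cut edges: In→Eg (2), D→Eg (5); capacity 2 + 5 = 7.
This cut is saturated, so no flow can exceed 7.

7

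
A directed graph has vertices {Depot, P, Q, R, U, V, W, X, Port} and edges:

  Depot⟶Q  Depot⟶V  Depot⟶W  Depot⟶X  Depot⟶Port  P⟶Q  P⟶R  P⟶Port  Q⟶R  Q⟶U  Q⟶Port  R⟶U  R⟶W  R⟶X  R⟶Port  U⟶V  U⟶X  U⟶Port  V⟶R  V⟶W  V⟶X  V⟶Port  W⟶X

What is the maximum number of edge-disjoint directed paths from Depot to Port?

3

Assign every edge capacity 1; by Menger, the answer equals the max flow.
Path Depot→Port (+1); total 1.
Path Depot→Q→Port (+1); total 2.
Path Depot→V→Port (+1); total 3.
No residual Depot→Port path; max flow = 3.
Certifying cut of size 3: {Depot→Port, Depot→Q, Depot→V}.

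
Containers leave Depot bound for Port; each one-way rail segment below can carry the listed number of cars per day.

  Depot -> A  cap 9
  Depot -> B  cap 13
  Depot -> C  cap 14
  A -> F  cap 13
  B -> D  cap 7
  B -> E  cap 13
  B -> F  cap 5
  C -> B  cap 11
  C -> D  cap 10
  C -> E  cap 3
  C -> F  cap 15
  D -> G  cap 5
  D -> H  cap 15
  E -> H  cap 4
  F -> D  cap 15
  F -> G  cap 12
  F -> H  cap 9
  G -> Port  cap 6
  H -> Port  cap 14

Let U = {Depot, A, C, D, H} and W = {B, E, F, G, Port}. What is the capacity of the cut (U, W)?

Edges leaving {Depot, A, C, D, H}: Depot→B (13), A→F (13), C→B (11), C→E (3), C→F (15), D→G (5), H→Port (14).
Cut capacity = 13 + 13 + 11 + 3 + 15 + 5 + 14 = 74.

74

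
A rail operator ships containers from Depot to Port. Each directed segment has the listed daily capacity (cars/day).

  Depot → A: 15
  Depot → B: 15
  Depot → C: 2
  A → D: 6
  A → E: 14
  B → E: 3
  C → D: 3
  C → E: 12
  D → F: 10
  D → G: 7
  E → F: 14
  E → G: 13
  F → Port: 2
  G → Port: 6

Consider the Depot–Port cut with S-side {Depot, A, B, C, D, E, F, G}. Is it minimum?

Given cut capacity: 2 + 6 = 8.
Augment Depot→A→D→F→Port: bottleneck 2, flow now 2.
Augment Depot→A→D→G→Port: bottleneck 4, flow now 6.
Augment Depot→A→E→G→Port: bottleneck 2, flow now 8.
No augmenting path remains; maximum flow = 8.
Cut capacity 8 equals the max flow, so it is a minimum cut.

Yes — it is a minimum cut (capacity 8).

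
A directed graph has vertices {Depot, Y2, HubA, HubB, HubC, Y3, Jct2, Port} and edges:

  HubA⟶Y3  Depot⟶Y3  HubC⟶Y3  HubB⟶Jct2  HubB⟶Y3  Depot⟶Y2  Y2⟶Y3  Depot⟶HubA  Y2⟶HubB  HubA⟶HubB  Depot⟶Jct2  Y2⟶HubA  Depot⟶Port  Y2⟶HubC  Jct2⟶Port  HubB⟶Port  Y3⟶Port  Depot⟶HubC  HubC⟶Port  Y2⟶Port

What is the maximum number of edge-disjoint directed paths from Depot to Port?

Assign every edge capacity 1; by Menger, the answer equals the max flow.
Path Depot→Port (+1); total 1.
Path Depot→Y2→Port (+1); total 2.
Path Depot→HubC→Port (+1); total 3.
Path Depot→Y3→Port (+1); total 4.
Path Depot→Jct2→Port (+1); total 5.
Path Depot→HubA→HubB→Port (+1); total 6.
No residual Depot→Port path; max flow = 6.
Certifying cut of size 6: {Depot→HubA, Depot→HubC, Depot→Jct2, Depot→Port, Depot→Y2, Depot→Y3}.

6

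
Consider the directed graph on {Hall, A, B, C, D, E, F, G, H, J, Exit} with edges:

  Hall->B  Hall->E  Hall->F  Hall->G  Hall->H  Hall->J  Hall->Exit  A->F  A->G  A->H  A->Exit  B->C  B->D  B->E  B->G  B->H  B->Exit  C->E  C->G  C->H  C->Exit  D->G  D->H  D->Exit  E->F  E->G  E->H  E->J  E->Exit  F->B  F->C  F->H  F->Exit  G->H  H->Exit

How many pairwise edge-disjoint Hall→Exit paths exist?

Assign every edge capacity 1; by Menger, the answer equals the max flow.
Path Hall→Exit (+1); total 1.
Path Hall→B→Exit (+1); total 2.
Path Hall→E→Exit (+1); total 3.
Path Hall→F→Exit (+1); total 4.
Path Hall→H→Exit (+1); total 5.
No residual Hall→Exit path; max flow = 5.
Certifying cut of size 5: {H→Exit, Hall→B, Hall→E, Hall→Exit, Hall→F}.

5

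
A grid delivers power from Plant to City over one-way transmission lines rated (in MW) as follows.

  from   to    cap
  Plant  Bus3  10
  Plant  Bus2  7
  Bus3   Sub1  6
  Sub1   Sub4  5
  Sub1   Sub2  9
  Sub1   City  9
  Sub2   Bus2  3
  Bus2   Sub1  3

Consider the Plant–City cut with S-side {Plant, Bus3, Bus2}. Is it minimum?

Yes — it is a minimum cut (capacity 9).

Given cut capacity: 6 + 3 = 9.
Augment Plant→Bus3→Sub1→City: bottleneck 6, flow now 6.
Augment Plant→Bus2→Sub1→City: bottleneck 3, flow now 9.
No augmenting path remains; maximum flow = 9.
Cut capacity 9 equals the max flow, so it is a minimum cut.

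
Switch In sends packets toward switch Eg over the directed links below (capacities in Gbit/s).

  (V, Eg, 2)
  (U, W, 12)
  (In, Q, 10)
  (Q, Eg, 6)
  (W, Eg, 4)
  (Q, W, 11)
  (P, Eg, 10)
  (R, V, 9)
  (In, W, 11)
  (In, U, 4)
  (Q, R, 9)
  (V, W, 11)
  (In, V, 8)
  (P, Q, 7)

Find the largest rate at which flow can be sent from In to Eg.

Augment In→Q→Eg: bottleneck 6, flow now 6.
Augment In→V→Eg: bottleneck 2, flow now 8.
Augment In→W→Eg: bottleneck 4, flow now 12.
No augmenting path remains; maximum flow = 12.
In the residual graph, reachable from In: {In, Q, R, U, V, W}.
Min-cut edges: Q→Eg (6), V→Eg (2), W→Eg (4); capacity 6 + 2 + 4 = 12.
This cut is saturated, so no flow can exceed 12.

12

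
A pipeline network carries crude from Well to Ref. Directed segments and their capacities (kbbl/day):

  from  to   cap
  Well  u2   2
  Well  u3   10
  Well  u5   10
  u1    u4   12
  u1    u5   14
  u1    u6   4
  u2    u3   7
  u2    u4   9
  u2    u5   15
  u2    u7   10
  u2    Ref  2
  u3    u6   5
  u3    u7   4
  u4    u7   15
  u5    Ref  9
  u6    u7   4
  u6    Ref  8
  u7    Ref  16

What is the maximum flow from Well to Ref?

20

Augment Well→u2→Ref: bottleneck 2, flow now 2.
Augment Well→u5→Ref: bottleneck 9, flow now 11.
Augment Well→u3→u6→Ref: bottleneck 5, flow now 16.
Augment Well→u3→u7→Ref: bottleneck 4, flow now 20.
No augmenting path remains; maximum flow = 20.
In the residual graph, reachable from Well: {Well, u3, u5}.
Min-cut edges: Well→u2 (2), u3→u6 (5), u3→u7 (4), u5→Ref (9); capacity 2 + 5 + 4 + 9 = 20.
This cut is saturated, so no flow can exceed 20.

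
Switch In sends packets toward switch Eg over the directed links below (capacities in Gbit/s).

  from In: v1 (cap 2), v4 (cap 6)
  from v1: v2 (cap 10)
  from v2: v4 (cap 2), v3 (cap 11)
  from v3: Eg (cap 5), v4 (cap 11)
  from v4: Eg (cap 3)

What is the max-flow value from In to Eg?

5

Augment In→v4→Eg: bottleneck 3, flow now 3.
Augment In→v1→v2→v3→Eg: bottleneck 2, flow now 5.
No augmenting path remains; maximum flow = 5.
In the residual graph, reachable from In: {In, v4}.
Min-cut edges: In→v1 (2), v4→Eg (3); capacity 2 + 3 = 5.
This cut is saturated, so no flow can exceed 5.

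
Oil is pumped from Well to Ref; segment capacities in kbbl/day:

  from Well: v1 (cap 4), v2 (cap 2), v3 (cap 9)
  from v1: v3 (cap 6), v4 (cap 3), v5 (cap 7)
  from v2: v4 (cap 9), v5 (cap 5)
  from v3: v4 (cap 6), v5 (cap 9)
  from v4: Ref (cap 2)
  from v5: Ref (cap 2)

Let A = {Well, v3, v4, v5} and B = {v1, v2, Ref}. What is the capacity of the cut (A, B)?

10

Edges leaving {Well, v3, v4, v5}: Well→v1 (4), Well→v2 (2), v4→Ref (2), v5→Ref (2).
Cut capacity = 4 + 2 + 2 + 2 = 10.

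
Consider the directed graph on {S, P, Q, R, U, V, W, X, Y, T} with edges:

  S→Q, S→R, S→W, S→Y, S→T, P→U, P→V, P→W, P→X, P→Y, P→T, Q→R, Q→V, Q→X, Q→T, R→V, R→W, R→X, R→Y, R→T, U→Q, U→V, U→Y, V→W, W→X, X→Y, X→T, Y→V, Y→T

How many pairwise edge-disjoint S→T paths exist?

5

Assign every edge capacity 1; by Menger, the answer equals the max flow.
Path S→T (+1); total 1.
Path S→Q→T (+1); total 2.
Path S→R→T (+1); total 3.
Path S→Y→T (+1); total 4.
Path S→W→X→T (+1); total 5.
No residual S→T path; max flow = 5.
Certifying cut of size 5: {S→Q, S→R, S→T, S→W, S→Y}.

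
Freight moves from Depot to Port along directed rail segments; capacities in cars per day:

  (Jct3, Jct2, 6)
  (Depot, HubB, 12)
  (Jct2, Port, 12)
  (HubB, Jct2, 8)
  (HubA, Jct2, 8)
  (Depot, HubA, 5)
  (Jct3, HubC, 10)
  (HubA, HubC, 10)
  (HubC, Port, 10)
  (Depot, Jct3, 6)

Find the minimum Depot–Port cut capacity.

Augment Depot→Jct3→Jct2→Port: bottleneck 6, flow now 6.
Augment Depot→HubB→Jct2→Port: bottleneck 6, flow now 12.
Augment Depot→HubA→HubC→Port: bottleneck 5, flow now 17.
Augment Depot→HubB→Jct2→Jct3→HubC→Port: bottleneck 2, flow now 19. (uses reverse residual edge)
No augmenting path remains; maximum flow = 19.
By max-flow min-cut, the minimum cut capacity equals the max flow.
In the residual graph, reachable from Depot: {Depot, HubB}.
Min-cut edges: Depot→Jct3 (6), Depot→HubA (5), HubB→Jct2 (8); capacity 6 + 5 + 8 = 19.

19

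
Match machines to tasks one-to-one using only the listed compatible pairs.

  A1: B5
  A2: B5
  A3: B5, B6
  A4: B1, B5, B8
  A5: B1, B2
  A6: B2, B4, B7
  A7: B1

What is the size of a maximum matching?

6

Unit-capacity flow: source→left, listed edges, right→sink; max matching = max flow.
Augmenting path A1→B5 (+1); matched 1.
Augmenting path A3→B6 (+1); matched 2.
Augmenting path A4→B1 (+1); matched 3.
Augmenting path A5→B2 (+1); matched 4.
Augmenting path A6→B4 (+1); matched 5.
Augmenting path A7→B1→A4→B8 (+1); matched 6.
No augmenting path remains; maximum matching = 6.
König certificate: {A3, A4, A5, A6, A7, B5} is a vertex cover of size 6 (every listed pair touches it), so no matching can be larger.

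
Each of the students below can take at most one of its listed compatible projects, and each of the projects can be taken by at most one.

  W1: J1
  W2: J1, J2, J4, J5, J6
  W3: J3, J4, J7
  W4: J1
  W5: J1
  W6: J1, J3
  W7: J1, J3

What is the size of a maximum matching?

Unit-capacity flow: source→left, listed edges, right→sink; max matching = max flow.
Augmenting path W1→J1 (+1); matched 1.
Augmenting path W2→J2 (+1); matched 2.
Augmenting path W3→J3 (+1); matched 3.
Augmenting path W6→J3→W3→J4 (+1); matched 4.
No augmenting path remains; maximum matching = 4.
König certificate: {W2, W3, J1, J3} is a vertex cover of size 4 (every listed pair touches it), so no matching can be larger.

4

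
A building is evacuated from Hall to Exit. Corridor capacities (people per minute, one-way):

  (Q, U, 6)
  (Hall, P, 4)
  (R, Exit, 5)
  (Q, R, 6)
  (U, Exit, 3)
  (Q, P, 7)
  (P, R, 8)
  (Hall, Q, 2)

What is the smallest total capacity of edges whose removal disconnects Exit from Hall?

6

Augment Hall→P→R→Exit: bottleneck 4, flow now 4.
Augment Hall→Q→R→Exit: bottleneck 1, flow now 5.
Augment Hall→Q→U→Exit: bottleneck 1, flow now 6.
No augmenting path remains; maximum flow = 6.
By max-flow min-cut, the minimum cut capacity equals the max flow.
In the residual graph, reachable from Hall: {Hall}.
Min-cut edges: Hall→P (4), Hall→Q (2); capacity 4 + 2 = 6.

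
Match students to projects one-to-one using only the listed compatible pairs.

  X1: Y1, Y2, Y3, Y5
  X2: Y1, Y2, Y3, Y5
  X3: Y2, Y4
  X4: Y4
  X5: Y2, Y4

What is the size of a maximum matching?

4

Unit-capacity flow: source→left, listed edges, right→sink; max matching = max flow.
Augmenting path X1→Y1 (+1); matched 1.
Augmenting path X2→Y2 (+1); matched 2.
Augmenting path X3→Y4 (+1); matched 3.
Augmenting path X5→Y2→X2→Y3 (+1); matched 4.
No augmenting path remains; maximum matching = 4.
König certificate: {X1, X2, Y2, Y4} is a vertex cover of size 4 (every listed pair touches it), so no matching can be larger.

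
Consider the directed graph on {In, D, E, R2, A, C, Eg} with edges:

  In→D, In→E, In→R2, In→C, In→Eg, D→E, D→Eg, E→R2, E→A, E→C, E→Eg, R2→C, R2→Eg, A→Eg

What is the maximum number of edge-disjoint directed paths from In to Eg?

Assign every edge capacity 1; by Menger, the answer equals the max flow.
Path In→Eg (+1); total 1.
Path In→D→Eg (+1); total 2.
Path In→E→Eg (+1); total 3.
Path In→R2→Eg (+1); total 4.
No residual In→Eg path; max flow = 4.
Certifying cut of size 4: {In→D, In→E, In→Eg, In→R2}.

4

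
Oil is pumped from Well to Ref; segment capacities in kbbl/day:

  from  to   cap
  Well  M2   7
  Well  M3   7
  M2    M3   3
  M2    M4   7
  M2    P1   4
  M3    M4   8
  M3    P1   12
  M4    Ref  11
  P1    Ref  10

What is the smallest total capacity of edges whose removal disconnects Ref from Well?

14

Augment Well→M2→M4→Ref: bottleneck 7, flow now 7.
Augment Well→M3→M4→Ref: bottleneck 4, flow now 11.
Augment Well→M3→P1→Ref: bottleneck 3, flow now 14.
No augmenting path remains; maximum flow = 14.
By max-flow min-cut, the minimum cut capacity equals the max flow.
In the residual graph, reachable from Well: {Well}.
Min-cut edges: Well→M2 (7), Well→M3 (7); capacity 7 + 7 = 14.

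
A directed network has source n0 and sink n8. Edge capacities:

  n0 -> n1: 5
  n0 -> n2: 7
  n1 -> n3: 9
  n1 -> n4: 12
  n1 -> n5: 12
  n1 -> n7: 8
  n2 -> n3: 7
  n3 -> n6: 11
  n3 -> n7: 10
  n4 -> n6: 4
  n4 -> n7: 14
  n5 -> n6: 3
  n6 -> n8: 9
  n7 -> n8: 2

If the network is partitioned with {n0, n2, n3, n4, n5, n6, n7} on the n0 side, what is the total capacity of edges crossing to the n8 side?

Edges leaving {n0, n2, n3, n4, n5, n6, n7}: n0→n1 (5), n6→n8 (9), n7→n8 (2).
Cut capacity = 5 + 9 + 2 = 16.

16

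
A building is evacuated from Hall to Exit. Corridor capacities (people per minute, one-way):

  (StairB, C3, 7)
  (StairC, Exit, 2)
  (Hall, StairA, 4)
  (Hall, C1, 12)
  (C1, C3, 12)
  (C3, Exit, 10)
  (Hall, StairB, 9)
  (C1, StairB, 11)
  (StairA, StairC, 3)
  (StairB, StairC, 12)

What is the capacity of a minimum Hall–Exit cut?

12

Augment Hall→StairA→StairC→Exit: bottleneck 2, flow now 2.
Augment Hall→StairB→C3→Exit: bottleneck 7, flow now 9.
Augment Hall→C1→C3→Exit: bottleneck 3, flow now 12.
No augmenting path remains; maximum flow = 12.
By max-flow min-cut, the minimum cut capacity equals the max flow.
In the residual graph, reachable from Hall: {Hall, StairA, StairB, C1, StairC, C3}.
Min-cut edges: StairC→Exit (2), C3→Exit (10); capacity 2 + 10 = 12.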